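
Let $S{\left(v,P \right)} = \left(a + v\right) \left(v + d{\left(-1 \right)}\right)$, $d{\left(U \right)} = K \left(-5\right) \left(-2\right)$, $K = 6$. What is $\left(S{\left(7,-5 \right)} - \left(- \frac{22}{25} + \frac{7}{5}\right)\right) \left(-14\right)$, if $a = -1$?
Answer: $- \frac{140518}{25} \approx -5620.7$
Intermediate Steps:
$d{\left(U \right)} = 60$ ($d{\left(U \right)} = 6 \left(-5\right) \left(-2\right) = \left(-30\right) \left(-2\right) = 60$)
$S{\left(v,P \right)} = \left(-1 + v\right) \left(60 + v\right)$ ($S{\left(v,P \right)} = \left(-1 + v\right) \left(v + 60\right) = \left(-1 + v\right) \left(60 + v\right)$)
$\left(S{\left(7,-5 \right)} - \left(- \frac{22}{25} + \frac{7}{5}\right)\right) \left(-14\right) = \left(\left(-60 + 7^{2} + 59 \cdot 7\right) - \left(- \frac{22}{25} + \frac{7}{5}\right)\right) \left(-14\right) = \left(\left(-60 + 49 + 413\right) - \frac{13}{25}\right) \left(-14\right) = \left(402 + \left(- \frac{7}{5} + \frac{22}{25}\right)\right) \left(-14\right) = \left(402 - \frac{13}{25}\right) \left(-14\right) = \frac{10037}{25} \left(-14\right) = - \frac{140518}{25}$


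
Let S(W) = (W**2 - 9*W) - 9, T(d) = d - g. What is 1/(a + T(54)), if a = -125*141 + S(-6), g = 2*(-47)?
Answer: -1/17396 ≈ -5.7484e-5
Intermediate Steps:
g = -94
T(d) = 94 + d (T(d) = d - 1*(-94) = d + 94 = 94 + d)
S(W) = -9 + W**2 - 9*W
a = -17544 (a = -125*141 + (-9 + (-6)**2 - 9*(-6)) = -17625 + (-9 + 36 + 54) = -17625 + 81 = -17544)
1/(a + T(54)) = 1/(-17544 + (94 + 54)) = 1/(-17544 + 148) = 1/(-17396) = -1/17396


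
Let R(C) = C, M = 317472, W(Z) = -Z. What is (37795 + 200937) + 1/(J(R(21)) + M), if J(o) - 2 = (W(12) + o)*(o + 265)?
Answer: 76405699137/320048 ≈ 2.3873e+5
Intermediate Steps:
J(o) = 2 + (-12 + o)*(265 + o) (J(o) = 2 + (-1*12 + o)*(o + 265) = 2 + (-12 + o)*(265 + o))
(37795 + 200937) + 1/(J(R(21)) + M) = (37795 + 200937) + 1/((-3178 + 21² + 253*21) + 317472) = 238732 + 1/((-3178 + 441 + 5313) + 317472) = 238732 + 1/(2576 + 317472) = 238732 + 1/320048 = 76405699137/320048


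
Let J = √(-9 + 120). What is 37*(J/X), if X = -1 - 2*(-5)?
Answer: 37*√111/9 ≈ 43.313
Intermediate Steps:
X = 9 (X = -1 + 10 = 9)
J = √111 ≈ 10.536
37*(J/X) = 37*(√111/9) = 37*√111/9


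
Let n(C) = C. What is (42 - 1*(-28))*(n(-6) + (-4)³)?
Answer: -4900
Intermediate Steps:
(42 - 1*(-28))*(n(-6) + (-4)³) = (42 - 1*(-28))*(-6 + (-4)³) = (42 + 28)*(-6 - 64) = 70*(-70) = -4900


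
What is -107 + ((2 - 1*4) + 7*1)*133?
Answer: 558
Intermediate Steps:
-107 + ((2 - 1*4) + 7*1)*133 = -107 + ((2 - 4) + 7)*133 = -107 + (-2 + 7)*133 = -107 + 5*133 = -107 + 665 = 558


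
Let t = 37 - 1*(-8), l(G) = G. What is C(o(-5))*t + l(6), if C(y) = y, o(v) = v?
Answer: -219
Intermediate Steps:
t = 45 (t = 37 + 8 = 45)
C(o(-5))*t + l(6) = -5*45 + 6 = -225 + 6 = -219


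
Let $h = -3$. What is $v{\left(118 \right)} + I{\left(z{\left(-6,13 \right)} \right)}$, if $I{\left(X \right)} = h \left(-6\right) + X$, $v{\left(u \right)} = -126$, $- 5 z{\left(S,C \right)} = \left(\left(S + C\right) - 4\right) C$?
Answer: $- \frac{579}{5} \approx -115.8$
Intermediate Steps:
$z{\left(S,C \right)} = - \frac{C \left(-4 + C + S\right)}{5}$ ($z{\left(S,C \right)} = - \frac{\left(\left(S + C\right) - 4\right) C}{5} = - \frac{\left(\left(C + S\right) - 4\right) C}{5} = - \frac{\left(-4 + C + S\right) C}{5} = - \frac{C \left(-4 + C + S\right)}{5}$)
$I{\left(X \right)} = 18 + X$ ($I{\left(X \right)} = \left(-3\right) \left(-6\right) + X = 18 + X$)
$v{\left(118 \right)} + I{\left(z{\left(-6,13 \right)} \right)} = -126 + \left(18 + \frac{1}{5} \cdot 13 \left(4 - 13 - -6\right)\right) = -126 + \left(18 + \frac{1}{5} \cdot 13 \left(4 - 13 + 6\right)\right) = -126 + \left(18 + \frac{1}{5} \cdot 13 \left(-3\right)\right) = -126 + \left(18 - \frac{39}{5}\right) = -126 + \frac{51}{5} = - \frac{579}{5}$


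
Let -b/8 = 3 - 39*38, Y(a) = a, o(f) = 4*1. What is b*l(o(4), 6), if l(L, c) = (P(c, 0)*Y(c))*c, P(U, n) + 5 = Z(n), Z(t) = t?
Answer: -2129760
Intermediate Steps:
P(U, n) = -5 + n
o(f) = 4
l(L, c) = -5*c² (l(L, c) = ((-5 + 0)*c)*c = (-5*c)*c = -5*c²)
b = 11832 (b = -8*(3 - 39*38) = -8*(3 - 1482) = -8*(-1479) = 11832)
b*l(o(4), 6) = 11832*(-5*6²) = 11832*(-5*36) = 11832*(-180) = -2129760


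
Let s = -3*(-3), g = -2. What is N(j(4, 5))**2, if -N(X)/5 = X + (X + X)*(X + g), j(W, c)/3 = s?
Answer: 47403225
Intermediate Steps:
s = 9
j(W, c) = 27 (j(W, c) = 3*9 = 27)
N(X) = -5*X - 10*X*(-2 + X) (N(X) = -5*(X + (X + X)*(X - 2)) = -5*(X + (2*X)*(-2 + X)) = -5*(X + 2*X*(-2 + X)) = -5*X - 10*X*(-2 + X))
N(j(4, 5))**2 = (5*27*(3 - 2*27))**2 = (5*27*(3 - 54))**2 = (5*27*(-51))**2 = (-6885)**2 = 47403225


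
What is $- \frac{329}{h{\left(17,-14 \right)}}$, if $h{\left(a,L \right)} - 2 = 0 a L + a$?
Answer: $- \frac{329}{19} \approx -17.316$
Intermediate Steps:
$h{\left(a,L \right)} = 2 + a$ ($h{\left(a,L \right)} = 2 + \left(0 a L + a\right) = 2 + \left(0 L + a\right) = 2 + \left(0 + a\right) = 2 + a$)
$- \frac{329}{h{\left(17,-14 \right)}} = - \frac{329}{2 + 17} = - \frac{329}{19}$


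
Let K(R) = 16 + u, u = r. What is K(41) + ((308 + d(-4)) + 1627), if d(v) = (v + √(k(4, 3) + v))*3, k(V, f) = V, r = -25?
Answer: 1914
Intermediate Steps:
u = -25
d(v) = 3*v + 3*√(4 + v) (d(v) = (v + √(4 + v))*3 = 3*v + 3*√(4 + v))
K(R) = -9 (K(R) = 16 - 25 = -9)
K(41) + ((308 + d(-4)) + 1627) = -9 + ((308 + (3*(-4) + 3*√(4 - 4))) + 1627) = -9 + ((308 + (-12 + 3*√0)) + 1627) = -9 + ((308 + (-12 + 3*0)) + 1627) = -9 + ((308 + (-12 + 0)) + 1627) = -9 + ((308 - 12) + 1627) = -9 + (296 + 1627) = -9 + 1923 = 1914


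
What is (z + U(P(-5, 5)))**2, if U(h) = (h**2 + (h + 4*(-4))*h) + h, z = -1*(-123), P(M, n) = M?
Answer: 61504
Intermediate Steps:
z = 123
U(h) = h + h**2 + h*(-16 + h) (U(h) = (h**2 + (h - 16)*h) + h = (h**2 + (-16 + h)*h) + h = (h**2 + h*(-16 + h)) + h = h + h**2 + h*(-16 + h))
(z + U(P(-5, 5)))**2 = (123 - 5*(-15 + 2*(-5)))**2 = (123 - 5*(-15 - 10))**2 = (123 - 5*(-25))**2 = (123 + 125)**2 = 248**2 = 61504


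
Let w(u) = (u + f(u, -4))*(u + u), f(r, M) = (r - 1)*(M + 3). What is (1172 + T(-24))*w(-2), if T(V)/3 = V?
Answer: -4400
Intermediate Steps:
f(r, M) = (-1 + r)*(3 + M)
T(V) = 3*V
w(u) = 2*u (w(u) = (u + (-3 - 1*(-4) + 3*u - 4*u))*(u + u) = (u + (-3 + 4 + 3*u - 4*u))*(2*u) = (u + (1 - u))*(2*u) = 1*(2*u) = 2*u)
(1172 + T(-24))*w(-2) = (1172 + 3*(-24))*(2*(-2)) = (1172 - 72)*(-4) = 1100*(-4) = -4400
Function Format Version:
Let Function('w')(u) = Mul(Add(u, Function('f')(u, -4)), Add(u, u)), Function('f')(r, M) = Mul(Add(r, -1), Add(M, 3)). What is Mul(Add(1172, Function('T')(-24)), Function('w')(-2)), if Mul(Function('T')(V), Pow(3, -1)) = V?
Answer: -4400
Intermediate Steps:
Function('f')(r, M) = Mul(Add(-1, r), Add(3, M))
Function('T')(V) = Mul(3, V)
Function('w')(u) = Mul(2, u) (Function('w')(u) = Mul(Add(u, Add(-3, Mul(-1, -4), Mul(3, u), Mul(-4, u))), Add(u, u)) = Mul(Add(u, Add(-3, 4, Mul(3, u), Mul(-4, u))), Mul(2, u)) = Mul(Add(u, Add(1, Mul(-1, u))), Mul(2, u)) = Mul(1, Mul(2, u)) = Mul(2, u))
Mul(Add(1172, Function('T')(-24)), Function('w')(-2)) = Mul(Add(1172, Mul(3, -24)), Mul(2, -2)) = Mul(Add(1172, -72), -4) = Mul(1100, -4) = -4400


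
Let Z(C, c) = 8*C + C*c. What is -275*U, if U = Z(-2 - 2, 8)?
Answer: 17600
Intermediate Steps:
U = -64 (U = (-2 - 2)*(8 + 8) = -4*16 = -64)
-275*U = -275*(-64) = 17600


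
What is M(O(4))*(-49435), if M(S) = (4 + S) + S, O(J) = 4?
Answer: -593220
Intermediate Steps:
M(S) = 4 + 2*S
M(O(4))*(-49435) = (4 + 2*4)*(-49435) = (4 + 8)*(-49435) = 12*(-49435) = -593220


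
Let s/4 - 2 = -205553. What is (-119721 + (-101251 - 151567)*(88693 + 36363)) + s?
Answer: -31617349733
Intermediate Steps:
s = -822204 (s = 8 + 4*(-205553) = 8 - 822212 = -822204)
(-119721 + (-101251 - 151567)*(88693 + 36363)) + s = (-119721 + (-101251 - 151567)*(88693 + 36363)) - 822204 = (-119721 - 252818*125056) - 822204 = (-119721 - 31616407808) - 822204 = -31616527529 - 822204 = -31617349733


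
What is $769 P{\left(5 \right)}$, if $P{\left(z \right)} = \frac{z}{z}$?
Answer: $769$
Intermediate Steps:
$P{\left(z \right)} = 1$
$769 P{\left(5 \right)} = 769 \cdot 1 = 769$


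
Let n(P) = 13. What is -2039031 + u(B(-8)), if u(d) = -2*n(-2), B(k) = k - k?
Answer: -2039057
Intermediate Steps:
B(k) = 0
u(d) = -26 (u(d) = -2*13 = -26)
-2039031 + u(B(-8)) = -2039031 - 26 = -2039057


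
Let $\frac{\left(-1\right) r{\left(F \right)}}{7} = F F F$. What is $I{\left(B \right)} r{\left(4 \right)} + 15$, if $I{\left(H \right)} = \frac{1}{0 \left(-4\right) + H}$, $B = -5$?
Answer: $\frac{523}{5} \approx 104.6$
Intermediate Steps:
$I{\left(H \right)} = \frac{1}{H}$ ($I{\left(H \right)} = \frac{1}{0 + H} = \frac{1}{H}$)
$r{\left(F \right)} = - 7 F^{3}$ ($r{\left(F \right)} = - 7 F F F = - 7 F^{2} F = - 7 F^{3}$)
$I{\left(B \right)} r{\left(4 \right)} + 15 = \frac{\left(-7\right) 4^{3}}{-5} + 15 = - \frac{\left(-7\right) 64}{5} + 15 = \left(- \frac{1}{5}\right) \left(-448\right) + 15 = \frac{448}{5} + 15 = \frac{523}{5}$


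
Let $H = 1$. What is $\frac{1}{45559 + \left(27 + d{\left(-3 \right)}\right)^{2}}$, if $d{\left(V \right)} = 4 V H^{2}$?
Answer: $\frac{1}{45784} \approx 2.1842 \cdot 10^{-5}$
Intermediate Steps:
$d{\left(V \right)} = 4 V$ ($d{\left(V \right)} = 4 V 1^{2} = 4 V 1 = 4 V$)
$\frac{1}{45559 + \left(27 + d{\left(-3 \right)}\right)^{2}} = \frac{1}{45559 + \left(27 + 4 \left(-3\right)\right)^{2}} = \frac{1}{45559 + \left(27 - 12\right)^{2}} = \frac{1}{45559 + 15^{2}} = \frac{1}{45559 + 225} = \frac{1}{45784}$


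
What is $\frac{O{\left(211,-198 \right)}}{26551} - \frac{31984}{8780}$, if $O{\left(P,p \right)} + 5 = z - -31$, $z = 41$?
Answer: $- \frac{212154731}{58279445} \approx -3.6403$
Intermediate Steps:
$O{\left(P,p \right)} = 67$ ($O{\left(P,p \right)} = -5 + \left(41 - -31\right) = -5 + \left(41 + 31\right) = -5 + 72 = 67$)
$\frac{O{\left(211,-198 \right)}}{26551} - \frac{31984}{8780} = \frac{67}{26551} - \frac{31984}{8780} = 67 \cdot \frac{1}{26551} - \frac{7996}{2195} = \frac{67}{26551} - \frac{7996}{2195} = - \frac{212154731}{58279445}$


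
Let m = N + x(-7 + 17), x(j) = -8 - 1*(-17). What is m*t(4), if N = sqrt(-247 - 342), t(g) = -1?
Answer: -9 - I*sqrt(589) ≈ -9.0 - 24.269*I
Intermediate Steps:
x(j) = 9 (x(j) = -8 + 17 = 9)
N = I*sqrt(589) (N = sqrt(-589) = I*sqrt(589) ≈ 24.269*I)
m = 9 + I*sqrt(589) (m = I*sqrt(589) + 9 = 9 + I*sqrt(589) ≈ 9.0 + 24.269*I)
m*t(4) = (9 + I*sqrt(589))*(-1) = -9 - I*sqrt(589)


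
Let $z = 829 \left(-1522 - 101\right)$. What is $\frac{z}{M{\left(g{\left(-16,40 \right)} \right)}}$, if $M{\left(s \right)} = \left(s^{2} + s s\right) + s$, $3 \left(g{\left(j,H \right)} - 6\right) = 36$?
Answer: $- \frac{448489}{222} \approx -2020.2$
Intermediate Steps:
$g{\left(j,H \right)} = 18$ ($g{\left(j,H \right)} = 6 + \frac{1}{3} \cdot 36 = 6 + 12 = 18$)
$z = -1345467$ ($z = 829 \left(-1522 - 101\right) = 829 \left(-1623\right) = -1345467$)
$M{\left(s \right)} = s + 2 s^{2}$ ($M{\left(s \right)} = \left(s^{2} + s^{2}\right) + s = 2 s^{2} + s = s + 2 s^{2}$)
$\frac{z}{M{\left(g{\left(-16,40 \right)} \right)}} = - \frac{1345467}{18 \left(1 + 2 \cdot 18\right)} = - \frac{1345467}{18 \left(1 + 36\right)} = - \frac{1345467}{18 \cdot 37} = - \frac{1345467}{666} = \left(-1345467\right) \frac{1}{666} = - \frac{448489}{222}$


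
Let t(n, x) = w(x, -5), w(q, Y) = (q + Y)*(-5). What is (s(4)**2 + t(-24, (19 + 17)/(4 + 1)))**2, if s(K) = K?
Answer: 25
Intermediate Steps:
w(q, Y) = -5*Y - 5*q (w(q, Y) = (Y + q)*(-5) = -5*Y - 5*q)
t(n, x) = 25 - 5*x (t(n, x) = -5*(-5) - 5*x = 25 - 5*x)
(s(4)**2 + t(-24, (19 + 17)/(4 + 1)))**2 = (4**2 + (25 - 5*(19 + 17)/(4 + 1)))**2 = (16 + (25 - 180/5))**2 = (16 + (25 - 5*36/5))**2 = (16 + (25 - 36))**2 = (16 - 11)**2 = 5**2 = 25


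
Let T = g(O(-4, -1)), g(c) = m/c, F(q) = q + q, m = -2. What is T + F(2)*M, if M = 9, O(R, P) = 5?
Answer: 178/5 ≈ 35.600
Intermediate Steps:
F(q) = 2*q
g(c) = -2/c
T = -⅖ (T = -2/5 = -2*⅕ = -⅖ ≈ -0.40000)
T + F(2)*M = -⅖ + (2*2)*9 = -⅖ + 4*9 = -⅖ + 36 = 178/5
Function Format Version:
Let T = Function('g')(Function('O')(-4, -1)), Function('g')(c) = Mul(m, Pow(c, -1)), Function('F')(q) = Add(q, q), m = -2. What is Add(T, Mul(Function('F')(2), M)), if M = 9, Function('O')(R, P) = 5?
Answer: Rational(178, 5) ≈ 35.600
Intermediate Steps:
Function('F')(q) = Mul(2, q)
Function('g')(c) = Mul(-2, Pow(c, -1))
T = Rational(-2, 5) (T = Mul(-2, Pow(5, -1)) = Mul(-2, Rational(1, 5)) = Rational(-2, 5) ≈ -0.40000)
Add(T, Mul(Function('F')(2), M)) = Add(Rational(-2, 5), Mul(Mul(2, 2), 9)) = Add(Rational(-2, 5), Mul(4, 9)) = Add(Rational(-2, 5), 36) = Rational(178, 5)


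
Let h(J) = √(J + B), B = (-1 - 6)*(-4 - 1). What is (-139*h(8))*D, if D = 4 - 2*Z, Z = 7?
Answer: 1390*√43 ≈ 9114.8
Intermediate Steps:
B = 35 (B = -7*(-5) = 35)
D = -10 (D = 4 - 2*7 = 4 - 14 = -10)
h(J) = √(35 + J) (h(J) = √(J + 35) = √(35 + J))
(-139*h(8))*D = -139*√(35 + 8)*(-10) = -139*√43*(-10) = 1390*√43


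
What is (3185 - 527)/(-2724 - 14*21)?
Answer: -443/503 ≈ -0.88072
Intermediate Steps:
(3185 - 527)/(-2724 - 14*21) = 2658/(-2724 - 294) = 2658/(-3018) = 2658*(-1/3018) = -443/503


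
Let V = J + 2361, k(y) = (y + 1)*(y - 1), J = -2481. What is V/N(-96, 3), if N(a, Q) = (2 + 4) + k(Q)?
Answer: -60/7 ≈ -8.5714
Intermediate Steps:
k(y) = (1 + y)*(-1 + y)
V = -120 (V = -2481 + 2361 = -120)
N(a, Q) = 5 + Q**2 (N(a, Q) = (2 + 4) + (-1 + Q**2) = 6 + (-1 + Q**2) = 5 + Q**2)
V/N(-96, 3) = -120/(5 + 3**2) = -120/(5 + 9) = -120/14 = -120*1/14 = -60/7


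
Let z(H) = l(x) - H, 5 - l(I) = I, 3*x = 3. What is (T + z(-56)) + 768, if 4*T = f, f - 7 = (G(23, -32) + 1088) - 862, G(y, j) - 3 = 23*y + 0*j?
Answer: 4077/4 ≈ 1019.3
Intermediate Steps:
x = 1 (x = (1/3)*3 = 1)
l(I) = 5 - I
G(y, j) = 3 + 23*y (G(y, j) = 3 + (23*y + 0*j) = 3 + (23*y + 0) = 3 + 23*y)
f = 765 (f = 7 + (((3 + 23*23) + 1088) - 862) = 7 + (((3 + 529) + 1088) - 862) = 7 + ((532 + 1088) - 862) = 7 + (1620 - 862) = 7 + 758 = 765)
T = 765/4 (T = (1/4)*765 = 765/4 ≈ 191.25)
z(H) = 4 - H (z(H) = (5 - 1*1) - H = (5 - 1) - H = 4 - H)
(T + z(-56)) + 768 = (765/4 + (4 - 1*(-56))) + 768 = (765/4 + (4 + 56)) + 768 = (765/4 + 60) + 768 = 1005/4 + 768 = 4077/4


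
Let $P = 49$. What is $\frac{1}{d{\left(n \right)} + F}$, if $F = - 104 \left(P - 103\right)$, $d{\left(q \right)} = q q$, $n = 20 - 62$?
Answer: $\frac{1}{7380} \approx 0.0001355$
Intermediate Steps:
$n = -42$ ($n = 20 - 62 = -42$)
$d{\left(q \right)} = q^{2}$
$F = 5616$ ($F = - 104 \left(49 - 103\right) = \left(-104\right) \left(-54\right) = 5616$)
$\frac{1}{d{\left(n \right)} + F} = \frac{1}{\left(-42\right)^{2} + 5616} = \frac{1}{1764 + 5616} = \frac{1}{7380}$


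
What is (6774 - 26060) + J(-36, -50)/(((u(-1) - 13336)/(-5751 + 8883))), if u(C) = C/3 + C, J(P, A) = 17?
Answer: -192957791/10003 ≈ -19290.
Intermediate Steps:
u(C) = 4*C/3 (u(C) = C*(⅓) + C = C/3 + C = 4*C/3)
(6774 - 26060) + J(-36, -50)/(((u(-1) - 13336)/(-5751 + 8883))) = (6774 - 26060) + 17/((((4/3)*(-1) - 13336)/(-5751 + 8883))) = -19286 + 17/(((-4/3 - 13336)/3132)) = -19286 + 17/((-40012/3*1/3132)) = -19286 + 17/(-10003/2349) = -19286 + 17*(-2349/10003) = -19286 - 39933/10003 = -192957791/10003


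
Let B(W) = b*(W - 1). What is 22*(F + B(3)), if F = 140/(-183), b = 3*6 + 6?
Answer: 190168/183 ≈ 1039.2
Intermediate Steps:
b = 24 (b = 18 + 6 = 24)
B(W) = -24 + 24*W (B(W) = 24*(W - 1) = 24*(-1 + W) = -24 + 24*W)
F = -140/183 (F = 140*(-1/183) = -140/183 ≈ -0.76503)
22*(F + B(3)) = 22*(-140/183 + (-24 + 24*3)) = 22*(-140/183 + (-24 + 72)) = 22*(-140/183 + 48) = 22*(8644/183) = 190168/183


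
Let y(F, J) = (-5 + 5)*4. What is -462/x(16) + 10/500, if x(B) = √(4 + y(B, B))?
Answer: -11549/50 ≈ -230.98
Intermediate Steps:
y(F, J) = 0 (y(F, J) = 0*4 = 0)
x(B) = 2 (x(B) = √(4 + 0) = √4 = 2)
-462/x(16) + 10/500 = -462/2 + 10/500 = -462*½ + 10*(1/500) = -231 + 1/50 = -11549/50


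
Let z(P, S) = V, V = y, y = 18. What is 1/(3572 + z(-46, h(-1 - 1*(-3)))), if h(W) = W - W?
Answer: 1/3590 ≈ 0.00027855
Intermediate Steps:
V = 18
h(W) = 0
z(P, S) = 18
1/(3572 + z(-46, h(-1 - 1*(-3)))) = 1/(3572 + 18) = 1/3590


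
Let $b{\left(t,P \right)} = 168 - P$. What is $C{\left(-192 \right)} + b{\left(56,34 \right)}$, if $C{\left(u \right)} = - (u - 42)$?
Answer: $368$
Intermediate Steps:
$C{\left(u \right)} = 42 - u$ ($C{\left(u \right)} = - (-42 + u) = 42 - u$)
$C{\left(-192 \right)} + b{\left(56,34 \right)} = \left(42 - -192\right) + \left(168 - 34\right) = \left(42 + 192\right) + \left(168 - 34\right) = 234 + 134 = 368$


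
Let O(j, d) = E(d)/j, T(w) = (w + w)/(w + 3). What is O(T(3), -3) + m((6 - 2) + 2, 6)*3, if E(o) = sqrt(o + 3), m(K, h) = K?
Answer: 18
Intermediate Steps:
T(w) = 2*w/(3 + w) (T(w) = (2*w)/(3 + w) = 2*w/(3 + w))
E(o) = sqrt(3 + o)
O(j, d) = sqrt(3 + d)/j
O(T(3), -3) + m((6 - 2) + 2, 6)*3 = sqrt(3 - 3)/((2*3/(3 + 3))) + ((6 - 2) + 2)*3 = sqrt(0)/((2*3/6)) + (4 + 2)*3 = 0/(2*3*(1/6)) + 6*3 = 0/1 + 18 = 1*0 + 18 = 0 + 18 = 18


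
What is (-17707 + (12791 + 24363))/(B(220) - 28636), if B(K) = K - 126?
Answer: -19447/28542 ≈ -0.68135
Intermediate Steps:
B(K) = -126 + K
(-17707 + (12791 + 24363))/(B(220) - 28636) = (-17707 + (12791 + 24363))/((-126 + 220) - 28636) = (-17707 + 37154)/(94 - 28636) = 19447/(-28542) = 19447*(-1/28542) = -19447/28542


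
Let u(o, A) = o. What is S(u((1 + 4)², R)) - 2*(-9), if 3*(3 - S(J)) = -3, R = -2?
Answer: 22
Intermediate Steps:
S(J) = 4 (S(J) = 3 - ⅓*(-3) = 3 + 1 = 4)
S(u((1 + 4)², R)) - 2*(-9) = 4 - 2*(-9) = 4 + 18 = 22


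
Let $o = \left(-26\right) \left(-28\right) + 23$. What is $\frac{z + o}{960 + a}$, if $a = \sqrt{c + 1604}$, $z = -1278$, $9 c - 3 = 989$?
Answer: $- \frac{1138320}{2069743} + \frac{1581 \sqrt{3857}}{4139486} \approx -0.52626$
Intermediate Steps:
$c = \frac{992}{9}$ ($c = \frac{1}{3} + \frac{1}{9} \cdot 989 = \frac{1}{3} + \frac{989}{9} = \frac{992}{9} \approx 110.22$)
$o = 751$ ($o = 728 + 23 = 751$)
$a = \frac{2 \sqrt{3857}}{3}$ ($a = \sqrt{\frac{992}{9} + 1604} = \sqrt{\frac{15428}{9}} = \frac{2 \sqrt{3857}}{3} \approx 41.403$)
$\frac{z + o}{960 + a} = \frac{-1278 + 751}{960 + \frac{2 \sqrt{3857}}{3}} = - \frac{527}{960 + \frac{2 \sqrt{3857}}{3}}$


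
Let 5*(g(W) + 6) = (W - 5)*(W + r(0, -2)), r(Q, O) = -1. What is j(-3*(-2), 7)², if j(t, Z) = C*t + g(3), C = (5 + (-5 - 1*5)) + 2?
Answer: 15376/25 ≈ 615.04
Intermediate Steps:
g(W) = -6 + (-1 + W)*(-5 + W)/5 (g(W) = -6 + ((W - 5)*(W - 1))/5 = -6 + ((-5 + W)*(-1 + W))/5 = -6 + ((-1 + W)*(-5 + W))/5 = -6 + (-1 + W)*(-5 + W)/5)
C = -3 (C = (5 + (-5 - 5)) + 2 = (5 - 10) + 2 = -5 + 2 = -3)
j(t, Z) = -34/5 - 3*t (j(t, Z) = -3*t + (-5 - 6/5*3 + (⅕)*3²) = -3*t + (-5 - 18/5 + (⅕)*9) = -3*t + (-5 - 18/5 + 9/5) = -3*t - 34/5 = -34/5 - 3*t)
j(-3*(-2), 7)² = (-34/5 - (-9)*(-2))² = (-34/5 - 3*6)² = (-34/5 - 18)² = (-124/5)² = 15376/25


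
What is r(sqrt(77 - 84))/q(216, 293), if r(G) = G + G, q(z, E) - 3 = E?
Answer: I*sqrt(7)/148 ≈ 0.017877*I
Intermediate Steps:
q(z, E) = 3 + E
r(G) = 2*G
r(sqrt(77 - 84))/q(216, 293) = (2*sqrt(77 - 84))/(3 + 293) = (2*sqrt(-7))/296 = (2*(I*sqrt(7)))*(1/296) = (2*I*sqrt(7))*(1/296) = I*sqrt(7)/148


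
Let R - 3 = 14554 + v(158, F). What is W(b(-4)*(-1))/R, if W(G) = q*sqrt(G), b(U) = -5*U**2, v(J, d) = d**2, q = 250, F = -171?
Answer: 500*sqrt(5)/21899 ≈ 0.051054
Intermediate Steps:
W(G) = 250*sqrt(G)
R = 43798 (R = 3 + (14554 + (-171)**2) = 3 + (14554 + 29241) = 3 + 43795 = 43798)
W(b(-4)*(-1))/R = (250*sqrt(-5*(-4)**2*(-1)))/43798 = (250*sqrt(-5*16*(-1)))*(1/43798) = (250*sqrt(-80*(-1)))*(1/43798) = (250*sqrt(80))*(1/43798) = (250*(4*sqrt(5)))*(1/43798) = (1000*sqrt(5))*(1/43798) = 500*sqrt(5)/21899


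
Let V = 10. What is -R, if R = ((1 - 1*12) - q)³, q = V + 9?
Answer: 27000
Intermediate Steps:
q = 19 (q = 10 + 9 = 19)
R = -27000 (R = ((1 - 1*12) - 1*19)³ = ((1 - 12) - 19)³ = (-11 - 19)³ = (-30)³ = -27000)
-R = -1*(-27000) = 27000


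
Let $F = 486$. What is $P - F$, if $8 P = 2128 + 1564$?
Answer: $- \frac{49}{2} \approx -24.5$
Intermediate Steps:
$P = \frac{923}{2}$ ($P = \frac{2128 + 1564}{8} = \frac{1}{8} \cdot 3692 = \frac{923}{2} \approx 461.5$)
$P - F = \frac{923}{2} - 486 = - \frac{49}{2}$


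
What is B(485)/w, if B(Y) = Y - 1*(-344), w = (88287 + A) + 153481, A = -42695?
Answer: 829/199073 ≈ 0.0041643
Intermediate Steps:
w = 199073 (w = (88287 - 42695) + 153481 = 45592 + 153481 = 199073)
B(Y) = 344 + Y (B(Y) = Y + 344 = 344 + Y)
B(485)/w = (344 + 485)/199073 = 829*(1/199073) = 829/199073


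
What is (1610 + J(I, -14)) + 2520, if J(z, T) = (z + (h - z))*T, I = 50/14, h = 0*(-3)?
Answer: 4130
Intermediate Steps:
h = 0
I = 25/7 (I = 50*(1/14) = 25/7 ≈ 3.5714)
J(z, T) = 0 (J(z, T) = (z + (0 - z))*T = (z - z)*T = 0*T = 0)
(1610 + J(I, -14)) + 2520 = (1610 + 0) + 2520 = 1610 + 2520 = 4130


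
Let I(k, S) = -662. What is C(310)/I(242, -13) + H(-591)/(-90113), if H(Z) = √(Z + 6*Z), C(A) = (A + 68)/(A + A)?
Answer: -189/205220 - I*√4137/90113 ≈ -0.00092096 - 0.00071376*I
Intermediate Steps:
C(A) = (68 + A)/(2*A) (C(A) = (68 + A)/((2*A)) = (68 + A)*(1/(2*A)) = (68 + A)/(2*A))
H(Z) = √7*√Z (H(Z) = √(7*Z) = √7*√Z)
C(310)/I(242, -13) + H(-591)/(-90113) = ((½)*(68 + 310)/310)/(-662) + (√7*√(-591))/(-90113) = ((½)*(1/310)*378)*(-1/662) + (√7*(I*√591))*(-1/90113) = (189/310)*(-1/662) + (I*√4137)*(-1/90113) = -189/205220 - I*√4137/90113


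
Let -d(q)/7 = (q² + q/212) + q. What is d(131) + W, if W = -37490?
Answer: -33610125/212 ≈ -1.5854e+5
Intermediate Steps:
d(q) = -7*q² - 1491*q/212 (d(q) = -7*((q² + q/212) + q) = -7*(q² + 213*q/212) = -7*q² - 1491*q/212)
d(131) + W = -7/212*131*(213 + 212*131) - 37490 = -7/212*131*(213 + 27772) - 37490 = -7/212*131*27985 - 37490 = -25662245/212 - 37490 = -33610125/212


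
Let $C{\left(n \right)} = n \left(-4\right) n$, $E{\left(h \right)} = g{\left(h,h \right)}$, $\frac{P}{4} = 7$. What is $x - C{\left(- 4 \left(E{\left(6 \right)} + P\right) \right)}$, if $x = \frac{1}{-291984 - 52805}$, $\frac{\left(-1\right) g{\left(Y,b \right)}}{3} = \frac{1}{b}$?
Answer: $\frac{16687787599}{344789} \approx 48400.0$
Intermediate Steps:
$P = 28$ ($P = 4 \cdot 7 = 28$)
$g{\left(Y,b \right)} = - \frac{3}{b}$
$E{\left(h \right)} = - \frac{3}{h}$
$C{\left(n \right)} = - 4 n^{2}$ ($C{\left(n \right)} = - 4 n n = - 4 n^{2}$)
$x = - \frac{1}{344789}$ ($x = \frac{1}{-344789} = - \frac{1}{344789} \approx -2.9003 \cdot 10^{-6}$)
$x - C{\left(- 4 \left(E{\left(6 \right)} + P\right) \right)} = - \frac{1}{344789} - - 4 \left(- 4 \left(- \frac{3}{6} + 28\right)\right)^{2} = - \frac{1}{344789} - - 4 \left(- 4 \left(\left(-3\right) \frac{1}{6} + 28\right)\right)^{2} = - \frac{1}{344789} - - 4 \left(- 4 \left(- \frac{1}{2} + 28\right)\right)^{2} = - \frac{1}{344789} - - 4 \left(\left(-4\right) \frac{55}{2}\right)^{2} = - \frac{1}{344789} - - 4 \left(-110\right)^{2} = - \frac{1}{344789} - \left(-4\right) 12100 = - \frac{1}{344789} - -48400 = - \frac{1}{344789} + 48400 = \frac{16687787599}{344789}$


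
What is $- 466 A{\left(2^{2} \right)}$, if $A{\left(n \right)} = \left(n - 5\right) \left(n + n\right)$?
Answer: $3728$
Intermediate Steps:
$A{\left(n \right)} = 2 n \left(-5 + n\right)$ ($A{\left(n \right)} = \left(-5 + n\right) 2 n = 2 n \left(-5 + n\right)$)
$- 466 A{\left(2^{2} \right)} = - 466 \cdot 2 \cdot 2^{2} \left(-5 + 2^{2}\right) = - 466 \cdot 2 \cdot 4 \left(-5 + 4\right) = - 466 \cdot 2 \cdot 4 \left(-1\right) = \left(-466\right) \left(-8\right) = 3728$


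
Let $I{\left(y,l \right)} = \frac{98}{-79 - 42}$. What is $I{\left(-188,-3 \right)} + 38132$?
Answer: $\frac{4613874}{121} \approx 38131.0$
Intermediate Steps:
$I{\left(y,l \right)} = - \frac{98}{121}$ ($I{\left(y,l \right)} = \frac{98}{-121} = 98 \left(- \frac{1}{121}\right) = - \frac{98}{121}$)
$I{\left(-188,-3 \right)} + 38132 = - \frac{98}{121} + 38132 = \frac{4613874}{121}$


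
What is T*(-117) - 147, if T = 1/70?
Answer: -10407/70 ≈ -148.67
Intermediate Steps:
T = 1/70 ≈ 0.014286
T*(-117) - 147 = (1/70)*(-117) - 147 = -117/70 - 147 = -10407/70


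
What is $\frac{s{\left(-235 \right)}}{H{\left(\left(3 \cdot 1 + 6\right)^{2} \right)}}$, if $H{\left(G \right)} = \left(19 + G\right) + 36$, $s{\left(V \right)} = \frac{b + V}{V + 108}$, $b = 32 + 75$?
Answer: $\frac{16}{2159} \approx 0.0074108$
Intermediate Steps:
$b = 107$
$s{\left(V \right)} = \frac{107 + V}{108 + V}$ ($s{\left(V \right)} = \frac{107 + V}{V + 108} = \frac{107 + V}{108 + V}$)
$H{\left(G \right)} = 55 + G$
$\frac{s{\left(-235 \right)}}{H{\left(\left(3 \cdot 1 + 6\right)^{2} \right)}} = \frac{\frac{1}{108 - 235} \left(107 - 235\right)}{55 + \left(3 \cdot 1 + 6\right)^{2}} = \frac{\frac{1}{-127} \left(-128\right)}{55 + \left(3 + 6\right)^{2}} = \frac{\left(- \frac{1}{127}\right) \left(-128\right)}{55 + 9^{2}} = \frac{128}{127 \left(55 + 81\right)} = \frac{128}{127 \cdot 136} = \frac{128}{127} \cdot \frac{1}{136} = \frac{16}{2159}$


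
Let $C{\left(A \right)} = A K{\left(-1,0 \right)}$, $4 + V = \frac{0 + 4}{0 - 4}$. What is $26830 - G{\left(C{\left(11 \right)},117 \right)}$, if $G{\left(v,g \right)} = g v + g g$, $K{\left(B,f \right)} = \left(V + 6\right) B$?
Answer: $14428$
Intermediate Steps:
$V = -5$ ($V = -4 + \frac{0 + 4}{0 - 4} = -4 + \frac{4}{-4} = -4 + 4 \left(- \frac{1}{4}\right) = -4 - 1 = -5$)
$K{\left(B,f \right)} = B$ ($K{\left(B,f \right)} = \left(-5 + 6\right) B = 1 B = B$)
$C{\left(A \right)} = - A$ ($C{\left(A \right)} = A \left(-1\right) = - A$)
$G{\left(v,g \right)} = g^{2} + g v$ ($G{\left(v,g \right)} = g v + g^{2} = g^{2} + g v$)
$26830 - G{\left(C{\left(11 \right)},117 \right)} = 26830 - 117 \left(117 - 11\right) = 26830 - 117 \cdot 106 = 26830 - 12402 = 14428$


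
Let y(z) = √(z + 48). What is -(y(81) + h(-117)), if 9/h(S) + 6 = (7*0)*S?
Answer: 3/2 - √129 ≈ -9.8578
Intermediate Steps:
h(S) = -3/2 (h(S) = 9/(-6 + (7*0)*S) = 9/(-6 + 0*S) = 9/(-6 + 0) = 9/(-6) = 9*(-⅙) = -3/2)
y(z) = √(48 + z)
-(y(81) + h(-117)) = -(√(48 + 81) - 3/2) = -(√129 - 3/2) = -(-3/2 + √129) = 3/2 - √129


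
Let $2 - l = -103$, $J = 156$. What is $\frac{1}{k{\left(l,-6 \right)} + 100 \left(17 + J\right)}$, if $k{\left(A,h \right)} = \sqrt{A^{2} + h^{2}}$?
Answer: $\frac{17300}{299278939} - \frac{3 \sqrt{1229}}{299278939} \approx 5.7454 \cdot 10^{-5}$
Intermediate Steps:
$l = 105$ ($l = 2 - -103 = 2 + 103 = 105$)
$\frac{1}{k{\left(l,-6 \right)} + 100 \left(17 + J\right)} = \frac{1}{\sqrt{105^{2} + \left(-6\right)^{2}} + 100 \left(17 + 156\right)} = \frac{1}{\sqrt{11025 + 36} + 100 \cdot 173} = \frac{1}{\sqrt{11061} + 17300} = \frac{1}{3 \sqrt{1229} + 17300} = \frac{1}{17300 + 3 \sqrt{1229}}$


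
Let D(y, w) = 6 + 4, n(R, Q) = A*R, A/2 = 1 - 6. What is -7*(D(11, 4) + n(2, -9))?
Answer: 70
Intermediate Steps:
A = -10 (A = 2*(1 - 6) = 2*(-5) = -10)
n(R, Q) = -10*R
D(y, w) = 10
-7*(D(11, 4) + n(2, -9)) = -7*(10 - 10*2) = -7*(10 - 20) = -7*(-10) = 70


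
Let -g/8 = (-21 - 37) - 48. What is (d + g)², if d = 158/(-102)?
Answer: 1863562561/2601 ≈ 7.1648e+5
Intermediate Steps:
d = -79/51 (d = 158*(-1/102) = -79/51 ≈ -1.5490)
g = 848 (g = -8*((-21 - 37) - 48) = -8*(-58 - 48) = -8*(-106) = 848)
(d + g)² = (-79/51 + 848)² = (43169/51)² = 1863562561/2601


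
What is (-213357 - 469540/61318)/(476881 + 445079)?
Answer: -6541547033/28266371640 ≈ -0.23143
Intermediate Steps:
(-213357 - 469540/61318)/(476881 + 445079) = (-213357 - 469540*1/61318)/921960 = (-213357 - 234770/30659)*(1/921960) = -6541547033/30659*1/921960 = -6541547033/28266371640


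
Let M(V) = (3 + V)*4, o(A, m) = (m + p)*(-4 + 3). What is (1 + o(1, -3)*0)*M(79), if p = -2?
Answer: 328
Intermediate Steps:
o(A, m) = 2 - m (o(A, m) = (m - 2)*(-4 + 3) = (-2 + m)*(-1) = 2 - m)
M(V) = 12 + 4*V
(1 + o(1, -3)*0)*M(79) = (1 + (2 - 1*(-3))*0)*(12 + 4*79) = (1 + (2 + 3)*0)*(12 + 316) = (1 + 5*0)*328 = (1 + 0)*328 = 1*328 = 328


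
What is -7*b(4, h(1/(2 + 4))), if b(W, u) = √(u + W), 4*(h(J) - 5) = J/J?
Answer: -7*√37/2 ≈ -21.290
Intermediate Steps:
h(J) = 21/4 (h(J) = 5 + (J/J)/4 = 5 + (¼)*1 = 5 + ¼ = 21/4)
b(W, u) = √(W + u)
-7*b(4, h(1/(2 + 4))) = -7*√(4 + 21/4) = -7*√37/2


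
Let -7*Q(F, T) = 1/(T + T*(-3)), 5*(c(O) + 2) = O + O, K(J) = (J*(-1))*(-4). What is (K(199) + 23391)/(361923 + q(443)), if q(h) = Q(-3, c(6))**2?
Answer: 18962608/283747657 ≈ 0.066829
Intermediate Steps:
K(J) = 4*J (K(J) = -J*(-4) = 4*J)
c(O) = -2 + 2*O/5 (c(O) = -2 + (O + O)/5 = -2 + (2*O)/5 = -2 + 2*O/5)
Q(F, T) = 1/(14*T) (Q(F, T) = -1/(7*(T + T*(-3))) = -1/(7*(T - 3*T)) = -(-1/(2*T))/7 = -(-1)/(14*T) = 1/(14*T))
q(h) = 25/784 (q(h) = (1/(14*(-2 + (2/5)*6)))**2 = (1/(14*(-2 + 12/5)))**2 = (1/(14*(2/5)))**2 = ((1/14)*(5/2))**2 = (5/28)**2 = 25/784)
(K(199) + 23391)/(361923 + q(443)) = (4*199 + 23391)/(361923 + 25/784) = (796 + 23391)/(283747657/784) = 24187*(784/283747657) = 18962608/283747657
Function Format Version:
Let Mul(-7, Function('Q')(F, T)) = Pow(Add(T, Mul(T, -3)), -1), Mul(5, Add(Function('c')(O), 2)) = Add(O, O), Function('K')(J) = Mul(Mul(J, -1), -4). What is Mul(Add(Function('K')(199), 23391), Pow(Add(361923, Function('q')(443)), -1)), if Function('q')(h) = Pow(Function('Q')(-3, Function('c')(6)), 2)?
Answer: Rational(18962608, 283747657) ≈ 0.066829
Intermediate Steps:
Function('K')(J) = Mul(4, J) (Function('K')(J) = Mul(Mul(-1, J), -4) = Mul(4, J))
Function('c')(O) = Add(-2, Mul(Rational(2, 5), O)) (Function('c')(O) = Add(-2, Mul(Rational(1, 5), Add(O, O))) = Add(-2, Mul(Rational(1, 5), Mul(2, O))) = Add(-2, Mul(Rational(2, 5), O)))
Function('Q')(F, T) = Mul(Rational(1, 14), Pow(T, -1)) (Function('Q')(F, T) = Mul(Rational(-1, 7), Pow(Add(T, Mul(T, -3)), -1)) = Mul(Rational(-1, 7), Pow(Add(T, Mul(-3, T)), -1)) = Mul(Rational(-1, 7), Pow(Mul(-2, T), -1)) = Mul(Rational(-1, 7), Mul(Rational(-1, 2), Pow(T, -1))) = Mul(Rational(1, 14), Pow(T, -1)))
Function('q')(h) = Rational(25, 784) (Function('q')(h) = Pow(Mul(Rational(1, 14), Pow(Add(-2, Mul(Rational(2, 5), 6)), -1)), 2) = Pow(Mul(Rational(1, 14), Pow(Add(-2, Rational(12, 5)), -1)), 2) = Pow(Mul(Rational(1, 14), Pow(Rational(2, 5), -1)), 2) = Pow(Mul(Rational(1, 14), Rational(5, 2)), 2) = Pow(Rational(5, 28), 2) = Rational(25, 784))
Mul(Add(Function('K')(199), 23391), Pow(Add(361923, Function('q')(443)), -1)) = Mul(Add(Mul(4, 199), 23391), Pow(Add(361923, Rational(25, 784)), -1)) = Mul(Add(796, 23391), Pow(Rational(283747657, 784), -1)) = Mul(24187, Rational(784, 283747657)) = Rational(18962608, 283747657)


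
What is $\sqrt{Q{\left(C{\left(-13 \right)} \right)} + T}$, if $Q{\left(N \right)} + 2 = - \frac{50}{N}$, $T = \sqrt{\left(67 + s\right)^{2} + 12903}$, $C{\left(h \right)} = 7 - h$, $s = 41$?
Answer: $\frac{\sqrt{-18 + 4 \sqrt{24567}}}{2} \approx 12.339$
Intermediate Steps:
$T = \sqrt{24567}$ ($T = \sqrt{\left(67 + 41\right)^{2} + 12903} = \sqrt{108^{2} + 12903} = \sqrt{11664 + 12903} = \sqrt{24567} \approx 156.74$)
$Q{\left(N \right)} = -2 - \frac{50}{N}$
$\sqrt{Q{\left(C{\left(-13 \right)} \right)} + T} = \sqrt{\left(-2 - \frac{50}{7 - -13}\right) + \sqrt{24567}} = \sqrt{\left(-2 - \frac{50}{7 + 13}\right) + \sqrt{24567}} = \sqrt{\left(-2 - \frac{50}{20}\right) + \sqrt{24567}} = \sqrt{\left(-2 - \frac{5}{2}\right) + \sqrt{24567}} = \sqrt{- \frac{9}{2} + \sqrt{24567}}$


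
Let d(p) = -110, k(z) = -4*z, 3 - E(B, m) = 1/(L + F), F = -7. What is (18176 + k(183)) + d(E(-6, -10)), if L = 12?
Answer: 17334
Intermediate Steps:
E(B, m) = 14/5 (E(B, m) = 3 - 1/(12 - 7) = 3 - 1/5 = 3 - 1*⅕ = 3 - ⅕ = 14/5)
(18176 + k(183)) + d(E(-6, -10)) = (18176 - 4*183) - 110 = (18176 - 732) - 110 = 17444 - 110 = 17334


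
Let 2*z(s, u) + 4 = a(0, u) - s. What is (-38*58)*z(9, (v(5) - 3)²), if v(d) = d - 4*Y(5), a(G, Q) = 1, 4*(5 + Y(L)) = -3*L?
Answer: 13224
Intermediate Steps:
Y(L) = -5 - 3*L/4 (Y(L) = -5 + (-3*L)/4 = -5 - 3*L/4)
v(d) = 35 + d (v(d) = d - 4*(-5 - ¾*5) = d - 4*(-5 - 15/4) = d - 4*(-35/4) = d + 35 = 35 + d)
z(s, u) = -3/2 - s/2 (z(s, u) = -2 + (1 - s)/2 = -2 + (½ - s/2) = -3/2 - s/2)
(-38*58)*z(9, (v(5) - 3)²) = (-38*58)*(-3/2 - ½*9) = -2204*(-3/2 - 9/2) = -2204*(-6) = 13224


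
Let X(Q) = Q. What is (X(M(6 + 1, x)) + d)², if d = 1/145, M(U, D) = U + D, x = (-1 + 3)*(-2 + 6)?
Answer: 4734976/21025 ≈ 225.21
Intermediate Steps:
x = 8 (x = 2*4 = 8)
M(U, D) = D + U
d = 1/145 ≈ 0.0068966
(X(M(6 + 1, x)) + d)² = ((8 + (6 + 1)) + 1/145)² = ((8 + 7) + 1/145)² = (15 + 1/145)² = (2176/145)² = 4734976/21025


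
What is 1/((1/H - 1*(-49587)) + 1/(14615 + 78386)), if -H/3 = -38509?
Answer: 10744126527/532769002302877 ≈ 2.0167e-5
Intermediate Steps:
H = 115527 (H = -3*(-38509) = 115527)
1/((1/H - 1*(-49587)) + 1/(14615 + 78386)) = 1/((1/115527 - 1*(-49587)) + 1/(14615 + 78386)) = 1/((1/115527 + 49587) + 1/93001) = 1/(5728637350/115527 + 1/93001) = 1/(532769002302877/10744126527) = 10744126527/532769002302877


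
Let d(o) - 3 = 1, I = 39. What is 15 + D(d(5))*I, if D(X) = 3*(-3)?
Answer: -336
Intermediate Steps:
d(o) = 4 (d(o) = 3 + 1 = 4)
D(X) = -9
15 + D(d(5))*I = 15 - 9*39 = 15 - 351 = -336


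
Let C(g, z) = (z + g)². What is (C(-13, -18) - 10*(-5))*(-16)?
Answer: -16176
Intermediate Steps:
C(g, z) = (g + z)²
(C(-13, -18) - 10*(-5))*(-16) = ((-13 - 18)² - 10*(-5))*(-16) = ((-31)² + 50)*(-16) = (961 + 50)*(-16) = 1011*(-16) = -16176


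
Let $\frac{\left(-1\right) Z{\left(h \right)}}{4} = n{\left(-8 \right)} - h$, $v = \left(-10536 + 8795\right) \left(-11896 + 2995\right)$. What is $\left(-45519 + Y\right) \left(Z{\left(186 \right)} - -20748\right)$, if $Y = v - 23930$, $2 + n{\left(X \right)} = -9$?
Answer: $332240006912$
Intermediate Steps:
$n{\left(X \right)} = -11$ ($n{\left(X \right)} = -2 - 9 = -11$)
$v = 15496641$ ($v = \left(-1741\right) \left(-8901\right) = 15496641$)
$Z{\left(h \right)} = 44 + 4 h$ ($Z{\left(h \right)} = - 4 \left(-11 - h\right) = 44 + 4 h$)
$Y = 15472711$ ($Y = 15496641 - 23930 = 15472711$)
$\left(-45519 + Y\right) \left(Z{\left(186 \right)} - -20748\right) = \left(-45519 + 15472711\right) \left(\left(44 + 4 \cdot 186\right) - -20748\right) = 15427192 \left(\left(44 + 744\right) + 20748\right) = 15427192 \left(788 + 20748\right) = 15427192 \cdot 21536 = 332240006912$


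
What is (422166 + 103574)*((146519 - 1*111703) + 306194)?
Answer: 179282597400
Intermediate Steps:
(422166 + 103574)*((146519 - 1*111703) + 306194) = 525740*((146519 - 111703) + 306194) = 525740*(34816 + 306194) = 525740*341010 = 179282597400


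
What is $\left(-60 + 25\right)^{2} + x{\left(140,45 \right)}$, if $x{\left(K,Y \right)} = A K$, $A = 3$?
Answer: $1645$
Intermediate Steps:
$x{\left(K,Y \right)} = 3 K$
$\left(-60 + 25\right)^{2} + x{\left(140,45 \right)} = \left(-60 + 25\right)^{2} + 3 \cdot 140 = \left(-35\right)^{2} + 420 = 1225 + 420 = 1645$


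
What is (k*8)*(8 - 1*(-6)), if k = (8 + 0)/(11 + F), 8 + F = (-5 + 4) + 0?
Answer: 448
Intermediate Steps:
F = -9 (F = -8 + ((-5 + 4) + 0) = -8 + (-1 + 0) = -8 - 1 = -9)
k = 4 (k = (8 + 0)/(11 - 9) = 8/2 = 8*(½) = 4)
(k*8)*(8 - 1*(-6)) = (4*8)*(8 - 1*(-6)) = 32*(8 + 6) = 32*14 = 448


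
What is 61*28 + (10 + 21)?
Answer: 1739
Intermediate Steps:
61*28 + (10 + 21) = 1708 + 31 = 1739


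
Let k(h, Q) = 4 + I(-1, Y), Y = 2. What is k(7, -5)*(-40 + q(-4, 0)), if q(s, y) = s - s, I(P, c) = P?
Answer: -120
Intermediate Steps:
k(h, Q) = 3 (k(h, Q) = 4 - 1 = 3)
q(s, y) = 0
k(7, -5)*(-40 + q(-4, 0)) = 3*(-40 + 0) = 3*(-40) = -120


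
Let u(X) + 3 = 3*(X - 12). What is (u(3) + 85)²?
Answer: 3025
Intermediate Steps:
u(X) = -39 + 3*X (u(X) = -3 + 3*(X - 12) = -3 + 3*(-12 + X) = -3 + (-36 + 3*X) = -39 + 3*X)
(u(3) + 85)² = ((-39 + 3*3) + 85)² = ((-39 + 9) + 85)² = (-30 + 85)² = 55² = 3025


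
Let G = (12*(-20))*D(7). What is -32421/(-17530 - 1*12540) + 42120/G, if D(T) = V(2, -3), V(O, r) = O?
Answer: -5212443/60140 ≈ -86.672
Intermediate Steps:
D(T) = 2
G = -480 (G = (12*(-20))*2 = -240*2 = -480)
-32421/(-17530 - 1*12540) + 42120/G = -32421/(-17530 - 1*12540) + 42120/(-480) = -32421/(-17530 - 12540) + 42120*(-1/480) = -32421/(-30070) - 351/4 = -32421*(-1/30070) - 351/4 = 32421/30070 - 351/4 = -5212443/60140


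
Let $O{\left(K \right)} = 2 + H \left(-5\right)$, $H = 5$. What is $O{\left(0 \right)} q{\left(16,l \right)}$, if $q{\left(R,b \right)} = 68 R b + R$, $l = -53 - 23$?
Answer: $1901456$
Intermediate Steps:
$l = -76$
$q{\left(R,b \right)} = R + 68 R b$ ($q{\left(R,b \right)} = 68 R b + R = R + 68 R b$)
$O{\left(K \right)} = -23$ ($O{\left(K \right)} = 2 + 5 \left(-5\right) = 2 - 25 = -23$)
$O{\left(0 \right)} q{\left(16,l \right)} = - 23 \cdot 16 \left(1 + 68 \left(-76\right)\right) = - 23 \cdot 16 \left(1 - 5168\right) = - 23 \cdot 16 \left(-5167\right) = \left(-23\right) \left(-82672\right) = 1901456$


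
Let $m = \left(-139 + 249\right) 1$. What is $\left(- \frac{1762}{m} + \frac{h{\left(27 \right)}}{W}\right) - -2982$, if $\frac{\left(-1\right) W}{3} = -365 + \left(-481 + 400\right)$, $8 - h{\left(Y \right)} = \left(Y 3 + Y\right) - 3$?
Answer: $\frac{218261267}{73590} \approx 2965.9$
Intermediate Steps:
$h{\left(Y \right)} = 11 - 4 Y$ ($h{\left(Y \right)} = 8 - \left(\left(Y 3 + Y\right) - 3\right) = 8 - \left(\left(3 Y + Y\right) - 3\right) = 8 - \left(4 Y - 3\right) = 8 - \left(-3 + 4 Y\right) = 11 - 4 Y$)
$m = 110$ ($m = 110 \cdot 1 = 110$)
$W = 1338$ ($W = - 3 \left(-365 + \left(-481 + 400\right)\right) = - 3 \left(-365 - 81\right) = \left(-3\right) \left(-446\right) = 1338$)
$\left(- \frac{1762}{m} + \frac{h{\left(27 \right)}}{W}\right) - -2982 = \left(- \frac{1762}{110} + \frac{11 - 108}{1338}\right) - -2982 = \left(\left(-1762\right) \frac{1}{110} + \left(11 - 108\right) \frac{1}{1338}\right) + 2982 = \left(- \frac{881}{55} - \frac{97}{1338}\right) + 2982 = - \frac{1184113}{73590} + 2982 = \frac{218261267}{73590}$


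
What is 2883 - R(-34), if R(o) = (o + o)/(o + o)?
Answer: 2882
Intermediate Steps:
R(o) = 1 (R(o) = (2*o)/((2*o)) = (2*o)*(1/(2*o)) = 1)
2883 - R(-34) = 2883 - 1*1 = 2883 - 1 = 2882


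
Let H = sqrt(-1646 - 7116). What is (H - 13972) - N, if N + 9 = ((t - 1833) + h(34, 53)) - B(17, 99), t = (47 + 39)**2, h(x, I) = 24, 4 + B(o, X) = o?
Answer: -19537 + I*sqrt(8762) ≈ -19537.0 + 93.606*I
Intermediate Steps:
B(o, X) = -4 + o
t = 7396 (t = 86**2 = 7396)
H = I*sqrt(8762) (H = sqrt(-8762) = I*sqrt(8762) ≈ 93.606*I)
N = 5565 (N = -9 + (((7396 - 1833) + 24) - (-4 + 17)) = -9 + ((5563 + 24) - 1*13) = -9 + (5587 - 13) = -9 + 5574 = 5565)
(H - 13972) - N = (I*sqrt(8762) - 13972) - 1*5565 = (-13972 + I*sqrt(8762)) - 5565 = -19537 + I*sqrt(8762)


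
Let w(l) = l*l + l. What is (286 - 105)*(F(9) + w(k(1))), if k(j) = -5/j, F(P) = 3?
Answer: 4163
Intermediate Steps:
w(l) = l + l² (w(l) = l² + l = l + l²)
(286 - 105)*(F(9) + w(k(1))) = (286 - 105)*(3 + (-5/1)*(1 - 5/1)) = 181*(3 + (-5*1)*(1 - 5*1)) = 181*(3 - 5*(1 - 5)) = 181*(3 - 5*(-4)) = 181*(3 + 20) = 181*23 = 4163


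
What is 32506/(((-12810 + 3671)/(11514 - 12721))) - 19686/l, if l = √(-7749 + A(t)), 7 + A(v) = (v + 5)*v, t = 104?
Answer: 39234742/9139 - 9843*√895/895 ≈ 3964.1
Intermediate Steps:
A(v) = -7 + v*(5 + v) (A(v) = -7 + (v + 5)*v = -7 + (5 + v)*v = -7 + v*(5 + v))
l = 2*√895 (l = √(-7749 + (-7 + 104² + 5*104)) = √(-7749 + (-7 + 10816 + 520)) = √(-7749 + 11329) = √3580 = 2*√895 ≈ 59.833)
32506/(((-12810 + 3671)/(11514 - 12721))) - 19686/l = 32506/(((-12810 + 3671)/(11514 - 12721))) - 19686*√895/1790 = 32506/((-9139/(-1207))) - 9843*√895/895 = 32506/((-9139*(-1/1207))) - 9843*√895/895 = 32506/(9139/1207) - 9843*√895/895 = 32506*(1207/9139) - 9843*√895/895 = 39234742/9139 - 9843*√895/895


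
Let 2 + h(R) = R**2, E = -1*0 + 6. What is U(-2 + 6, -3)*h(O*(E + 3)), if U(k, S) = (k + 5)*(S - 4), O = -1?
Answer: -4977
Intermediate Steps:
E = 6 (E = 0 + 6 = 6)
U(k, S) = (-4 + S)*(5 + k) (U(k, S) = (5 + k)*(-4 + S) = (-4 + S)*(5 + k))
h(R) = -2 + R**2
U(-2 + 6, -3)*h(O*(E + 3)) = (-20 - 4*(-2 + 6) + 5*(-3) - 3*(-2 + 6))*(-2 + (-(6 + 3))**2) = (-20 - 4*4 - 15 - 3*4)*(-2 + (-1*9)**2) = (-20 - 16 - 15 - 12)*(-2 + (-9)**2) = -63*(-2 + 81) = -63*79 = -4977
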